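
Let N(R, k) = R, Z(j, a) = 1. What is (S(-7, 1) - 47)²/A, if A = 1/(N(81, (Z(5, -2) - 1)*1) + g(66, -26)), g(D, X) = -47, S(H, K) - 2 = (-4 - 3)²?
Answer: 544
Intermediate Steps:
S(H, K) = 51 (S(H, K) = 2 + (-4 - 3)² = 2 + (-7)² = 2 + 49 = 51)
A = 1/34 (A = 1/(81 - 47) = 1/34 ≈ 0.029412)
(S(-7, 1) - 47)²/A = (51 - 47)²/(1/34) = 4²*34 = 16*34 = 544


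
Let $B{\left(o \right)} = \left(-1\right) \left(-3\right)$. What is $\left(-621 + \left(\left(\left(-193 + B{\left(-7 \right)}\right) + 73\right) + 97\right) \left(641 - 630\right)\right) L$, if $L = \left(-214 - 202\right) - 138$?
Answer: $465914$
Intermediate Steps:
$B{\left(o \right)} = 3$
$L = -554$ ($L = -416 - 138 = -554$)
$\left(-621 + \left(\left(\left(-193 + B{\left(-7 \right)}\right) + 73\right) + 97\right) \left(641 - 630\right)\right) L = \left(-621 + \left(\left(\left(-193 + 3\right) + 73\right) + 97\right) \left(641 - 630\right)\right) \left(-554\right) = \left(-621 + \left(\left(-190 + 73\right) + 97\right) 11\right) \left(-554\right) = \left(-621 + \left(-117 + 97\right) 11\right) \left(-554\right) = \left(-621 - 220\right) \left(-554\right) = \left(-841\right) \left(-554\right) = 465914$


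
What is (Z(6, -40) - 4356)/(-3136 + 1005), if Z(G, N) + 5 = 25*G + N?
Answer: 4251/2131 ≈ 1.9948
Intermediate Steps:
Z(G, N) = -5 + N + 25*G (Z(G, N) = -5 + (25*G + N) = -5 + (N + 25*G) = -5 + N + 25*G)
(Z(6, -40) - 4356)/(-3136 + 1005) = ((-5 - 40 + 25*6) - 4356)/(-3136 + 1005) = ((-5 - 40 + 150) - 4356)/(-2131) = (105 - 4356)*(-1/2131) = -4251*(-1/2131) = 4251/2131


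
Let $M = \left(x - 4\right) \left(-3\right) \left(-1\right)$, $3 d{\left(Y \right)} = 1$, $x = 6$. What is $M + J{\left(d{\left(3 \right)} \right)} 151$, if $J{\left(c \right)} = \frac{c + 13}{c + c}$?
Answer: $3026$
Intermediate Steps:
$d{\left(Y \right)} = \frac{1}{3}$ ($d{\left(Y \right)} = \frac{1}{3} \cdot 1 = \frac{1}{3}$)
$J{\left(c \right)} = \frac{13 + c}{2 c}$
$M = 6$ ($M = \left(6 - 4\right) \left(-3\right) \left(-1\right) = 2 \left(-3\right) \left(-1\right) = \left(-6\right) \left(-1\right) = 6$)
$M + J{\left(d{\left(3 \right)} \right)} 151 = 6 + \frac{\frac{1}{\frac{1}{3}} \left(13 + \frac{1}{3}\right)}{2} \cdot 151 = 6 + \frac{1}{2} \cdot 3 \cdot \frac{40}{3} \cdot 151 = 6 + 20 \cdot 151 = 6 + 3020 = 3026$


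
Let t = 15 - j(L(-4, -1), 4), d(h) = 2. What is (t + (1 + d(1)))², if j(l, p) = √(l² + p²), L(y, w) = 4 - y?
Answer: 404 - 144*√5 ≈ 82.006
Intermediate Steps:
t = 15 - 4*√5 (t = 15 - √((4 - 1*(-4))² + 4²) = 15 - √((4 + 4)² + 16) = 15 - √(8² + 16) = 15 - √(64 + 16) = 15 - √80 = 15 - 4*√5 ≈ 6.0557)
(t + (1 + d(1)))² = ((15 - 4*√5) + (1 + 2))² = ((15 - 4*√5) + 3)² = (18 - 4*√5)²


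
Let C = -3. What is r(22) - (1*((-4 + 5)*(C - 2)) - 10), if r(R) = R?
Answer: 37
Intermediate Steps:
r(22) - (1*((-4 + 5)*(C - 2)) - 10) = 22 - (1*((-4 + 5)*(-3 - 2)) - 10) = 22 - (1*(1*(-5)) - 10) = 22 - (1*(-5) - 10) = 22 - (-5 - 10) = 22 - 1*(-15) = 22 + 15 = 37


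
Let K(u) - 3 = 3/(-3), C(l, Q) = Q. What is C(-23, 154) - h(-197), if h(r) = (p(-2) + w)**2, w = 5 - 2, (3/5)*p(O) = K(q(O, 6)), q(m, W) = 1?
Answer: 1025/9 ≈ 113.89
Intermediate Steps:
K(u) = 2 (K(u) = 3 + 3/(-3) = 3 + 3*(-1/3) = 3 - 1 = 2)
p(O) = 10/3 (p(O) = (5/3)*2 = 10/3)
w = 3
h(r) = 361/9 (h(r) = (10/3 + 3)**2 = (19/3)**2 = 361/9)
C(-23, 154) - h(-197) = 154 - 1*361/9 = 154 - 361/9 = 1025/9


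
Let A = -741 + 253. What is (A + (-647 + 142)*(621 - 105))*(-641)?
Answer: 167344588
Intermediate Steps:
A = -488
(A + (-647 + 142)*(621 - 105))*(-641) = (-488 + (-647 + 142)*(621 - 105))*(-641) = (-488 - 505*516)*(-641) = (-488 - 260580)*(-641) = -261068*(-641) = 167344588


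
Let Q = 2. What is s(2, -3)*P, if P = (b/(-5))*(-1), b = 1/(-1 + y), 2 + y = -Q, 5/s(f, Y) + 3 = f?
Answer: 1/5 ≈ 0.20000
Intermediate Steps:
s(f, Y) = 5/(-3 + f)
y = -4 (y = -2 - 1*2 = -2 - 2 = -4)
b = -1/5 (b = 1/(-1 - 4) = 1/(-5) = -1/5 ≈ -0.20000)
P = -1/25 (P = -1/5/(-5)*(-1) = -1/5*(-1/5)*(-1) = (1/25)*(-1) = -1/25 ≈ -0.040000)
s(2, -3)*P = (5/(-3 + 2))*(-1/25) = (5/(-1))*(-1/25) = (5*(-1))*(-1/25) = -5*(-1/25) = 1/5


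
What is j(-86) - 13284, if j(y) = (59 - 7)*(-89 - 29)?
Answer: -19420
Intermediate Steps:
j(y) = -6136 (j(y) = 52*(-118) = -6136)
j(-86) - 13284 = -6136 - 13284 = -19420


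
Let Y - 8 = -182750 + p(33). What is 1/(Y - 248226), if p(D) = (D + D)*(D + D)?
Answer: -1/426612 ≈ -2.3441e-6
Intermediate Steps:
p(D) = 4*D² (p(D) = (2*D)*(2*D) = 4*D²)
Y = -178386 (Y = 8 + (-182750 + 4*33²) = 8 + (-182750 + 4*1089) = 8 + (-182750 + 4356) = 8 - 178394 = -178386)
1/(Y - 248226) = 1/(-178386 - 248226) = 1/(-426612) = -1/426612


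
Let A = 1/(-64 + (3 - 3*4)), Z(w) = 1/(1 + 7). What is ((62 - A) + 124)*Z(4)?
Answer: 13579/584 ≈ 23.252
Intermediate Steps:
Z(w) = 1/8
A = -1/73 (A = 1/(-64 + (3 - 12)) = 1/(-64 - 9) = 1/(-73) = -1/73 ≈ -0.013699)
((62 - A) + 124)*Z(4) = ((62 - 1*(-1/73)) + 124)*(1/8) = ((62 + 1/73) + 124)*(1/8) = (4527/73 + 124)*(1/8) = (13579/73)*(1/8) = 13579/584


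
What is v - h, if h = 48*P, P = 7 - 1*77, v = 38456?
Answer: 41816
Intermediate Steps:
P = -70 (P = 7 - 77 = -70)
h = -3360 (h = 48*(-70) = -3360)
v - h = 38456 - 1*(-3360) = 38456 + 3360 = 41816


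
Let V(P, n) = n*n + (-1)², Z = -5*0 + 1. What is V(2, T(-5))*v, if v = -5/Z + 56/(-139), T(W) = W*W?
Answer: -470126/139 ≈ -3382.2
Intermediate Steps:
Z = 1 (Z = 0 + 1 = 1)
T(W) = W²
V(P, n) = 1 + n² (V(P, n) = n² + 1 = 1 + n²)
v = -751/139 (v = -5/1 + 56/(-139) = -5*1 + 56*(-1/139) = -5 - 56/139 = -751/139 ≈ -5.4029)
V(2, T(-5))*v = (1 + ((-5)²)²)*(-751/139) = (1 + 25²)*(-751/139) = (1 + 625)*(-751/139) = 626*(-751/139) = -470126/139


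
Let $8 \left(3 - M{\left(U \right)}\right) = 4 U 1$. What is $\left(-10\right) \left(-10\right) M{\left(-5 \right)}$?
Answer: $550$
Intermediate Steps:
$M{\left(U \right)} = 3 - \frac{U}{2}$ ($M{\left(U \right)} = 3 - \frac{4 U 1}{8} = 3 - \frac{4 U}{8} = 3 - \frac{U}{2}$)
$\left(-10\right) \left(-10\right) M{\left(-5 \right)} = \left(-10\right) \left(-10\right) \left(3 - - \frac{5}{2}\right) = 100 \left(3 + \frac{5}{2}\right) = 100 \cdot \frac{11}{2} = 550$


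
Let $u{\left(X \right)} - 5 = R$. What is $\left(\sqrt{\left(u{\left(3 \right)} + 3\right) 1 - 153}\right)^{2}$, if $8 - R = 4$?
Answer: $-141$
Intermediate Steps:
$R = 4$ ($R = 8 - 4 = 4$)
$u{\left(X \right)} = 9$ ($u{\left(X \right)} = 5 + 4 = 9$)
$\left(\sqrt{\left(u{\left(3 \right)} + 3\right) 1 - 153}\right)^{2} = \left(\sqrt{\left(9 + 3\right) 1 - 153}\right)^{2} = \left(\sqrt{12 \cdot 1 - 153}\right)^{2} = \left(\sqrt{12 - 153}\right)^{2} = \left(\sqrt{-141}\right)^{2} = \left(i \sqrt{141}\right)^{2} = -141$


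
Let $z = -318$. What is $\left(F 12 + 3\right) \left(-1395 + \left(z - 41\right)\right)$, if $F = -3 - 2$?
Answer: $99978$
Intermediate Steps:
$F = -5$ ($F = -3 - 2 = -5$)
$\left(F 12 + 3\right) \left(-1395 + \left(z - 41\right)\right) = \left(\left(-5\right) 12 + 3\right) \left(-1395 - 359\right) = \left(-60 + 3\right) \left(-1395 - 359\right) = \left(-57\right) \left(-1754\right) = 99978$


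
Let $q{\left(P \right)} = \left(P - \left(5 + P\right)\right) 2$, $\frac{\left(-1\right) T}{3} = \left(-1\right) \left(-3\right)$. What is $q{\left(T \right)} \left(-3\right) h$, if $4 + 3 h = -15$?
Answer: $-190$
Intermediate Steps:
$h = - \frac{19}{3}$ ($h = - \frac{4}{3} + \frac{1}{3} \left(-15\right) = - \frac{4}{3} - 5 = - \frac{19}{3} \approx -6.3333$)
$T = -9$ ($T = - 3 \left(\left(-1\right) \left(-3\right)\right) = \left(-3\right) 3 = -9$)
$q{\left(P \right)} = -10$ ($q{\left(P \right)} = \left(-5\right) 2 = -10$)
$q{\left(T \right)} \left(-3\right) h = \left(-10\right) \left(-3\right) \left(- \frac{19}{3}\right) = 30 \left(- \frac{19}{3}\right) = -190$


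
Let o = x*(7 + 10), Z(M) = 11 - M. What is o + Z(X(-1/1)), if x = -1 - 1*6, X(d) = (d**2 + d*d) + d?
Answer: -109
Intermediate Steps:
X(d) = d + 2*d**2 (X(d) = (d**2 + d**2) + d = 2*d**2 + d = d + 2*d**2)
x = -7 (x = -1 - 6 = -7)
o = -119 (o = -7*(7 + 10) = -7*17 = -119)
o + Z(X(-1/1)) = -119 + (11 - (-1/1)*(1 + 2*(-1/1))) = -119 + (11 - (-1*1)*(1 + 2*(-1*1))) = -119 + (11 - (-1)*(1 + 2*(-1))) = -119 + (11 - (-1)*(1 - 2)) = -119 + (11 - (-1)*(-1)) = -119 + (11 - 1*1) = -119 + (11 - 1) = -119 + 10 = -109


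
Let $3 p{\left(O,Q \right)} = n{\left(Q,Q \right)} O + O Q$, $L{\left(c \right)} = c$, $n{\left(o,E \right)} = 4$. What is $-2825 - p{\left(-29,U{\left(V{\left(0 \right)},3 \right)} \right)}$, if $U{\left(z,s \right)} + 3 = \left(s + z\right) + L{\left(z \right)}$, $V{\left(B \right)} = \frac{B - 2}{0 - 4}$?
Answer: $- \frac{8330}{3} \approx -2776.7$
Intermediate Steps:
$V{\left(B \right)} = \frac{1}{2} - \frac{B}{4}$ ($V{\left(B \right)} = \frac{-2 + B}{-4} = \left(-2 + B\right) \left(- \frac{1}{4}\right) = \frac{1}{2} - \frac{B}{4}$)
$U{\left(z,s \right)} = -3 + s + 2 z$ ($U{\left(z,s \right)} = -3 + \left(\left(s + z\right) + z\right) = -3 + \left(s + 2 z\right) = -3 + s + 2 z$)
$p{\left(O,Q \right)} = \frac{4 O}{3} + \frac{O Q}{3}$ ($p{\left(O,Q \right)} = \frac{4 O + O Q}{3} = \frac{4 O}{3} + \frac{O Q}{3}$)
$-2825 - p{\left(-29,U{\left(V{\left(0 \right)},3 \right)} \right)} = -2825 - \frac{1}{3} \left(-29\right) \left(4 + \left(-3 + 3 + 2 \left(\frac{1}{2} - 0\right)\right)\right) = -2825 - \frac{1}{3} \left(-29\right) \left(4 + \left(-3 + 3 + 2 \left(\frac{1}{2} + 0\right)\right)\right) = -2825 - \frac{1}{3} \left(-29\right) \left(4 + \left(-3 + 3 + 2 \cdot \frac{1}{2}\right)\right) = -2825 - \frac{1}{3} \left(-29\right) \left(4 + \left(-3 + 3 + 1\right)\right) = -2825 - \frac{1}{3} \left(-29\right) \left(4 + 1\right) = -2825 - \frac{1}{3} \left(-29\right) 5 = -2825 - - \frac{145}{3} = -2825 + \frac{145}{3} = - \frac{8330}{3}$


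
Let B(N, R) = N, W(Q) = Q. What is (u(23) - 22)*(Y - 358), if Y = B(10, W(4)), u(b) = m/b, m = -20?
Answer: 183048/23 ≈ 7958.6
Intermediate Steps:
u(b) = -20/b
Y = 10
(u(23) - 22)*(Y - 358) = (-20/23 - 22)*(10 - 358) = (-20*1/23 - 22)*(-348) = (-20/23 - 22)*(-348) = -526/23*(-348) = 183048/23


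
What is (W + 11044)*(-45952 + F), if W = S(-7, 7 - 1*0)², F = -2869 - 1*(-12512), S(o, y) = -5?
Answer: -401904321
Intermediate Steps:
F = 9643 (F = -2869 + 12512 = 9643)
W = 25 (W = (-5)² = 25)
(W + 11044)*(-45952 + F) = (25 + 11044)*(-45952 + 9643) = 11069*(-36309) = -401904321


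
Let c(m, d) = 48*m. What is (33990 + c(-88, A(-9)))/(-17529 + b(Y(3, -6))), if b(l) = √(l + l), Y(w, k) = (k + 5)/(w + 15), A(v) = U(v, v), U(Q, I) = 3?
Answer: -2347956963/1382696285 - 44649*I/1382696285 ≈ -1.6981 - 3.2291e-5*I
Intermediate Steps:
A(v) = 3
Y(w, k) = (5 + k)/(15 + w)
b(l) = √2*√l (b(l) = √(2*l) = √2*√l)
(33990 + c(-88, A(-9)))/(-17529 + b(Y(3, -6))) = (33990 + 48*(-88))/(-17529 + √2*√((5 - 6)/(15 + 3))) = (33990 - 4224)/(-17529 + √2*√(-1/18)) = 29766/(-17529 + √2*√((1/18)*(-1))) = 29766/(-17529 + √2*√(-1/18)) = 29766/(-17529 + √2*(I*√2/6)) = 29766/(-17529 + I/3) = 29766*(9*(-17529 - I/3)/2765392570) = 133947*(-17529 - I/3)/1382696285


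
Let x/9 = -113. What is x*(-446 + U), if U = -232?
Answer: 689526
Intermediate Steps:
x = -1017 (x = 9*(-113) = -1017)
x*(-446 + U) = -1017*(-446 - 232) = -1017*(-678) = 689526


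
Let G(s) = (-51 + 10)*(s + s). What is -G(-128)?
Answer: -10496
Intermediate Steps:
G(s) = -82*s
-G(-128) = -(-82)*(-128) = -1*10496 = -10496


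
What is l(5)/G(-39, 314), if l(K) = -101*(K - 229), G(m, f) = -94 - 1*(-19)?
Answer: -22624/75 ≈ -301.65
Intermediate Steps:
G(m, f) = -75 (G(m, f) = -94 + 19 = -75)
l(K) = 23129 - 101*K (l(K) = -101*(-229 + K) = 23129 - 101*K)
l(5)/G(-39, 314) = (23129 - 101*5)/(-75) = (23129 - 505)*(-1/75) = 22624*(-1/75) = -22624/75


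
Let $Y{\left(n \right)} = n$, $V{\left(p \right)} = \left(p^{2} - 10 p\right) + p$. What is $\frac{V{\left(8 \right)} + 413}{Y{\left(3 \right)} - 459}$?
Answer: $- \frac{135}{152} \approx -0.88816$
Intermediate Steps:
$V{\left(p \right)} = p^{2} - 9 p$
$\frac{V{\left(8 \right)} + 413}{Y{\left(3 \right)} - 459} = \frac{8 \left(-9 + 8\right) + 413}{3 - 459} = \frac{8 \left(-1\right) + 413}{-456} = \left(-8 + 413\right) \left(- \frac{1}{456}\right) = 405 \left(- \frac{1}{456}\right) = - \frac{135}{152}$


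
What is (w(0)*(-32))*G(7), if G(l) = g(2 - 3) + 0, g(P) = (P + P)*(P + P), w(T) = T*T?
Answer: 0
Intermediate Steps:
w(T) = T**2
g(P) = 4*P**2 (g(P) = (2*P)*(2*P) = 4*P**2)
G(l) = 4 (G(l) = 4*(2 - 3)**2 + 0 = 4*(-1)**2 + 0 = 4*1 + 0 = 4 + 0 = 4)
(w(0)*(-32))*G(7) = (0**2*(-32))*4 = (0*(-32))*4 = 0*4 = 0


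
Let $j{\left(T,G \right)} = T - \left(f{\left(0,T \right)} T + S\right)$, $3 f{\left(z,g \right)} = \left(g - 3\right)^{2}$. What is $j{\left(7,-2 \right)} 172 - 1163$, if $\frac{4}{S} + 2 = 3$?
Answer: $- \frac{21205}{3} \approx -7068.3$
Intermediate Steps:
$f{\left(z,g \right)} = \frac{\left(-3 + g\right)^{2}}{3}$ ($f{\left(z,g \right)} = \frac{\left(g - 3\right)^{2}}{3} = \frac{\left(-3 + g\right)^{2}}{3}$)
$S = 4$ ($S = \frac{4}{-2 + 3} = \frac{4}{1} = 4 \cdot 1 = 4$)
$j{\left(T,G \right)} = -4 + T - \frac{T \left(-3 + T\right)^{2}}{3}$ ($j{\left(T,G \right)} = T - \left(\frac{\left(-3 + T\right)^{2}}{3} T + 4\right) = T - \left(\frac{T \left(-3 + T\right)^{2}}{3} + 4\right) = T - \left(4 + \frac{T \left(-3 + T\right)^{2}}{3}\right) = -4 + T - \frac{T \left(-3 + T\right)^{2}}{3}$)
$j{\left(7,-2 \right)} 172 - 1163 = \left(-4 + 7 - \frac{7 \left(-3 + 7\right)^{2}}{3}\right) 172 - 1163 = \left(-4 + 7 - \frac{7 \cdot 4^{2}}{3}\right) 172 - 1163 = \left(-4 + 7 - \frac{7}{3} \cdot 16\right) 172 - 1163 = \left(-4 + 7 - \frac{112}{3}\right) 172 - 1163 = \left(- \frac{103}{3}\right) 172 - 1163 = - \frac{17716}{3} - 1163 = - \frac{21205}{3}$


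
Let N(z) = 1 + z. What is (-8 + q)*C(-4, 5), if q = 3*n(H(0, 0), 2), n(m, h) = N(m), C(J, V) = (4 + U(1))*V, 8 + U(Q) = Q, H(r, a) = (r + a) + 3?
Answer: -60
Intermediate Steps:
H(r, a) = 3 + a + r (H(r, a) = (a + r) + 3 = 3 + a + r)
U(Q) = -8 + Q
C(J, V) = -3*V (C(J, V) = (4 + (-8 + 1))*V = (4 - 7)*V = -3*V)
n(m, h) = 1 + m
q = 12 (q = 3*(1 + (3 + 0 + 0)) = 3*(1 + 3) = 3*4 = 12)
(-8 + q)*C(-4, 5) = (-8 + 12)*(-3*5) = 4*(-15) = -60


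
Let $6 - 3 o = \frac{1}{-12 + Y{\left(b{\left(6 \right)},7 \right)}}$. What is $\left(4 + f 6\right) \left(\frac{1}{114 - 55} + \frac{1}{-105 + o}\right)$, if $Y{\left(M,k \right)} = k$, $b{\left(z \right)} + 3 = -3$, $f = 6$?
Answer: $\frac{3295}{11387} \approx 0.28936$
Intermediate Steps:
$b{\left(z \right)} = -6$ ($b{\left(z \right)} = -3 - 3 = -6$)
$o = \frac{31}{15}$ ($o = 2 - \frac{1}{3 \left(-12 + 7\right)} = 2 - \frac{1}{3 \left(-5\right)} = 2 - - \frac{1}{15} = 2 + \frac{1}{15} = \frac{31}{15} \approx 2.0667$)
$\left(4 + f 6\right) \left(\frac{1}{114 - 55} + \frac{1}{-105 + o}\right) = \left(4 + 6 \cdot 6\right) \left(\frac{1}{114 - 55} + \frac{1}{-105 + \frac{31}{15}}\right) = \left(4 + 36\right) \left(\frac{1}{59} + \frac{1}{- \frac{1544}{15}}\right) = 40 \left(\frac{1}{59} - \frac{15}{1544}\right) = 40 \cdot \frac{659}{91096} = \frac{3295}{11387}$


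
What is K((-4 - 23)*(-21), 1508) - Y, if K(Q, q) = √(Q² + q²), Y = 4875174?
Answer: -4875174 + √2595553 ≈ -4.8736e+6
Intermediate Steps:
K((-4 - 23)*(-21), 1508) - Y = √(((-4 - 23)*(-21))² + 1508²) - 1*4875174 = √((-27*(-21))² + 2274064) - 4875174 = √(567² + 2274064) - 4875174 = √(321489 + 2274064) - 4875174 = √2595553 - 4875174 = -4875174 + √2595553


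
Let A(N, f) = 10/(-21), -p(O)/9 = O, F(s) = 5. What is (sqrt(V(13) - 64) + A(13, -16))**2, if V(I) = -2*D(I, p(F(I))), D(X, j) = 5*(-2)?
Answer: -19304/441 - 40*I*sqrt(11)/21 ≈ -43.773 - 6.3174*I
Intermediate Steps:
p(O) = -9*O
D(X, j) = -10
V(I) = 20 (V(I) = -2*(-10) = 20)
A(N, f) = -10/21 (A(N, f) = 10*(-1/21) = -10/21)
(sqrt(V(13) - 64) + A(13, -16))**2 = (sqrt(20 - 64) - 10/21)**2 = (sqrt(-44) - 10/21)**2 = (2*I*sqrt(11) - 10/21)**2 = (-10/21 + 2*I*sqrt(11))**2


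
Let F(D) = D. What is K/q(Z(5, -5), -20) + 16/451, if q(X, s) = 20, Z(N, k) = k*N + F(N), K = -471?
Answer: -212101/9020 ≈ -23.515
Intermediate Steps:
Z(N, k) = N + N*k (Z(N, k) = k*N + N = N*k + N = N + N*k)
K/q(Z(5, -5), -20) + 16/451 = -471/20 + 16/451 = -212101/9020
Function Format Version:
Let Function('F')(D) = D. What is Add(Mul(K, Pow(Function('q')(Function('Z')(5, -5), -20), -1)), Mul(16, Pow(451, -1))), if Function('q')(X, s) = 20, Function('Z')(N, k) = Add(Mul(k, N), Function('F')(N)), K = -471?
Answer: Rational(-212101, 9020) ≈ -23.515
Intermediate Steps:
Function('Z')(N, k) = Add(N, Mul(N, k)) (Function('Z')(N, k) = Add(Mul(k, N), N) = Add(Mul(N, k), N) = Add(N, Mul(N, k)))
Add(Mul(K, Pow(Function('q')(Function('Z')(5, -5), -20), -1)), Mul(16, Pow(451, -1))) = Add(Mul(-471, Pow(20, -1)), Mul(16, Pow(451, -1))) = Add(Mul(-471, Rational(1, 20)), Mul(16, Rational(1, 451))) = Add(Rational(-471, 20), Rational(16, 451)) = Rational(-212101, 9020)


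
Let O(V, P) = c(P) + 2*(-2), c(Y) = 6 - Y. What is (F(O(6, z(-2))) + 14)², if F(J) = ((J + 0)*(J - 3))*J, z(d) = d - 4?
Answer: 111556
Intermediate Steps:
z(d) = -4 + d
O(V, P) = 2 - P (O(V, P) = (6 - P) + 2*(-2) = (6 - P) - 4 = 2 - P)
F(J) = J²*(-3 + J) (F(J) = (J*(-3 + J))*J = J²*(-3 + J))
(F(O(6, z(-2))) + 14)² = ((2 - (-4 - 2))²*(-3 + (2 - (-4 - 2))) + 14)² = ((2 - 1*(-6))²*(-3 + (2 - 1*(-6))) + 14)² = ((2 + 6)²*(-3 + (2 + 6)) + 14)² = (8²*(-3 + 8) + 14)² = (64*5 + 14)² = (320 + 14)² = 334² = 111556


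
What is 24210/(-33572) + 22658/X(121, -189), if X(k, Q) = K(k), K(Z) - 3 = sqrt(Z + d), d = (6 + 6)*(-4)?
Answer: -285446571/268576 + 11329*sqrt(73)/32 ≈ 1962.0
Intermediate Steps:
d = -48 (d = 12*(-4) = -48)
K(Z) = 3 + sqrt(-48 + Z) (K(Z) = 3 + sqrt(Z - 48) = 3 + sqrt(-48 + Z))
X(k, Q) = 3 + sqrt(-48 + k)
24210/(-33572) + 22658/X(121, -189) = 24210/(-33572) + 22658/(3 + sqrt(-48 + 121)) = 24210*(-1/33572) + 22658/(3 + sqrt(73)) = -12105/16786 + 22658/(3 + sqrt(73))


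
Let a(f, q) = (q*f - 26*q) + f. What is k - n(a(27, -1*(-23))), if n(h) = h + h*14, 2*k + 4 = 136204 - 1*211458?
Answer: -38379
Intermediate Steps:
a(f, q) = f - 26*q + f*q (a(f, q) = (f*q - 26*q) + f = (-26*q + f*q) + f = f - 26*q + f*q)
k = -37629 (k = -2 + (136204 - 1*211458)/2 = -2 + (136204 - 211458)/2 = -2 + (1/2)*(-75254) = -2 - 37627 = -37629)
n(h) = 15*h (n(h) = h + 14*h = 15*h)
k - n(a(27, -1*(-23))) = -37629 - 15*(27 - (-26)*(-23) + 27*(-1*(-23))) = -37629 - 15*(27 - 26*23 + 27*23) = -37629 - 15*(27 - 598 + 621) = -37629 - 15*50 = -37629 - 1*750 = -37629 - 750 = -38379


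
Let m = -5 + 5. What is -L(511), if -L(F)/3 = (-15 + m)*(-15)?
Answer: 675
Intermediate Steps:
m = 0
L(F) = -675 (L(F) = -3*(-15 + 0)*(-15) = -(-45)*(-15) = -3*225 = -675)
-L(511) = -1*(-675) = 675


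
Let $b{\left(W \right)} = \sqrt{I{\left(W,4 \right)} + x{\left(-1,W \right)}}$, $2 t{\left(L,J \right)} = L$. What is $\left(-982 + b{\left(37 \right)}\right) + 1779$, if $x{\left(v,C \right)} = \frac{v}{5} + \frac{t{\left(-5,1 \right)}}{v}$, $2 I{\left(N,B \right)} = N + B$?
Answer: $797 + \frac{\sqrt{570}}{5} \approx 801.78$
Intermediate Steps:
$I{\left(N,B \right)} = \frac{B}{2} + \frac{N}{2}$ ($I{\left(N,B \right)} = \frac{N + B}{2} = \frac{B + N}{2} = \frac{B}{2} + \frac{N}{2}$)
$t{\left(L,J \right)} = \frac{L}{2}$
$x{\left(v,C \right)} = - \frac{5}{2 v} + \frac{v}{5}$ ($x{\left(v,C \right)} = \frac{v}{5} + \frac{\frac{1}{2} \left(-5\right)}{v} = v \frac{1}{5} - \frac{5}{2 v} = \frac{v}{5} - \frac{5}{2 v} = - \frac{5}{2 v} + \frac{v}{5}$)
$b{\left(W \right)} = \sqrt{\frac{43}{10} + \frac{W}{2}}$ ($b{\left(W \right)} = \sqrt{\left(\frac{1}{2} \cdot 4 + \frac{W}{2}\right) + \left(- \frac{5}{2 \left(-1\right)} + \frac{1}{5} \left(-1\right)\right)} = \sqrt{\left(2 + \frac{W}{2}\right) - - \frac{23}{10}} = \sqrt{\left(2 + \frac{W}{2}\right) + \left(\frac{5}{2} - \frac{1}{5}\right)} = \sqrt{\left(2 + \frac{W}{2}\right) + \frac{23}{10}} = \sqrt{\frac{43}{10} + \frac{W}{2}}$)
$\left(-982 + b{\left(37 \right)}\right) + 1779 = \left(-982 + \frac{\sqrt{430 + 50 \cdot 37}}{10}\right) + 1779 = \left(-982 + \frac{\sqrt{430 + 1850}}{10}\right) + 1779 = \left(-982 + \frac{\sqrt{2280}}{10}\right) + 1779 = \left(-982 + \frac{2 \sqrt{570}}{10}\right) + 1779 = \left(-982 + \frac{\sqrt{570}}{5}\right) + 1779 = 797 + \frac{\sqrt{570}}{5}$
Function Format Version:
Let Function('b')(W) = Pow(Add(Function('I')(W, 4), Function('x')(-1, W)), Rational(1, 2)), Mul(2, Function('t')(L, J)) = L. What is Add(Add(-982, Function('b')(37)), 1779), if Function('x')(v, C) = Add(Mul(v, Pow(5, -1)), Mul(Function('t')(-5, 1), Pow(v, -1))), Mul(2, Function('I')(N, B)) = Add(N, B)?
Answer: Add(797, Mul(Rational(1, 5), Pow(570, Rational(1, 2)))) ≈ 801.78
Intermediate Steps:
Function('I')(N, B) = Add(Mul(Rational(1, 2), B), Mul(Rational(1, 2), N)) (Function('I')(N, B) = Mul(Rational(1, 2), Add(N, B)) = Mul(Rational(1, 2), Add(B, N)) = Add(Mul(Rational(1, 2), B), Mul(Rational(1, 2), N)))
Function('t')(L, J) = Mul(Rational(1, 2), L)
Function('x')(v, C) = Add(Mul(Rational(-5, 2), Pow(v, -1)), Mul(Rational(1, 5), v)) (Function('x')(v, C) = Add(Mul(v, Pow(5, -1)), Mul(Mul(Rational(1, 2), -5), Pow(v, -1))) = Add(Mul(v, Rational(1, 5)), Mul(Rational(-5, 2), Pow(v, -1))) = Add(Mul(Rational(1, 5), v), Mul(Rational(-5, 2), Pow(v, -1))) = Add(Mul(Rational(-5, 2), Pow(v, -1)), Mul(Rational(1, 5), v)))
Function('b')(W) = Pow(Add(Rational(43, 10), Mul(Rational(1, 2), W)), Rational(1, 2)) (Function('b')(W) = Pow(Add(Add(Mul(Rational(1, 2), 4), Mul(Rational(1, 2), W)), Add(Mul(Rational(-5, 2), Pow(-1, -1)), Mul(Rational(1, 5), -1))), Rational(1, 2)) = Pow(Add(Add(2, Mul(Rational(1, 2), W)), Add(Mul(Rational(-5, 2), -1), Rational(-1, 5))), Rational(1, 2)) = Pow(Add(Add(2, Mul(Rational(1, 2), W)), Add(Rational(5, 2), Rational(-1, 5))), Rational(1, 2)) = Pow(Add(Add(2, Mul(Rational(1, 2), W)), Rational(23, 10)), Rational(1, 2)) = Pow(Add(Rational(43, 10), Mul(Rational(1, 2), W)), Rational(1, 2)))
Add(Add(-982, Function('b')(37)), 1779) = Add(Add(-982, Mul(Rational(1, 10), Pow(Add(430, Mul(50, 37)), Rational(1, 2)))), 1779) = Add(Add(-982, Mul(Rational(1, 10), Pow(Add(430, 1850), Rational(1, 2)))), 1779) = Add(Add(-982, Mul(Rational(1, 10), Pow(2280, Rational(1, 2)))), 1779) = Add(Add(-982, Mul(Rational(1, 10), Mul(2, Pow(570, Rational(1, 2))))), 1779) = Add(Add(-982, Mul(Rational(1, 5), Pow(570, Rational(1, 2)))), 1779) = Add(797, Mul(Rational(1, 5), Pow(570, Rational(1, 2))))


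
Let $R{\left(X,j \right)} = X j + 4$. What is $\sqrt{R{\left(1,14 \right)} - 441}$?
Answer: $3 i \sqrt{47} \approx 20.567 i$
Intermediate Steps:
$R{\left(X,j \right)} = 4 + X j$
$\sqrt{R{\left(1,14 \right)} - 441} = \sqrt{\left(4 + 1 \cdot 14\right) - 441} = \sqrt{\left(4 + 14\right) - 441} = \sqrt{18 - 441} = \sqrt{-423} = 3 i \sqrt{47}$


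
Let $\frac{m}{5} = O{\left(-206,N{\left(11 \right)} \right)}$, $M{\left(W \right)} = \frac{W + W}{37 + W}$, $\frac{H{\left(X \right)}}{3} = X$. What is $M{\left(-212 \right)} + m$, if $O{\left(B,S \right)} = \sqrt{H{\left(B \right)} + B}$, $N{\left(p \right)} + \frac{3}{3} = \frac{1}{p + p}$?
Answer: $\frac{424}{175} + 10 i \sqrt{206} \approx 2.4229 + 143.53 i$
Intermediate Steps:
$H{\left(X \right)} = 3 X$
$M{\left(W \right)} = \frac{2 W}{37 + W}$
$N{\left(p \right)} = -1 + \frac{1}{2 p}$ ($N{\left(p \right)} = -1 + \frac{1}{p + p} = -1 + \frac{1}{2 p}$)
$O{\left(B,S \right)} = 2 \sqrt{B}$ ($O{\left(B,S \right)} = \sqrt{3 B + B} = \sqrt{4 B} = 2 \sqrt{B}$)
$m = 10 i \sqrt{206}$ ($m = 5 \cdot 2 \sqrt{-206} = 5 \cdot 2 i \sqrt{206} = 10 i \sqrt{206} \approx 143.53 i$)
$M{\left(-212 \right)} + m = 2 \left(-212\right) \frac{1}{37 - 212} + 10 i \sqrt{206} = 2 \left(-212\right) \frac{1}{-175} + 10 i \sqrt{206} = 2 \left(-212\right) \left(- \frac{1}{175}\right) + 10 i \sqrt{206} = \frac{424}{175} + 10 i \sqrt{206}$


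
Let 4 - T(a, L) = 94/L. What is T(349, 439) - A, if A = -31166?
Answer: 13683536/439 ≈ 31170.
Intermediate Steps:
T(a, L) = 4 - 94/L
T(349, 439) - A = (4 - 94/439) - 1*(-31166) = (4 - 94*1/439) + 31166 = (4 - 94/439) + 31166 = 1662/439 + 31166 = 13683536/439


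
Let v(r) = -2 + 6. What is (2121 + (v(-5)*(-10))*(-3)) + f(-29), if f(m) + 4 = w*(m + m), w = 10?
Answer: 1657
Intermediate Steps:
v(r) = 4
f(m) = -4 + 20*m (f(m) = -4 + 10*(m + m) = -4 + 10*(2*m) = -4 + 20*m)
(2121 + (v(-5)*(-10))*(-3)) + f(-29) = (2121 + (4*(-10))*(-3)) + (-4 + 20*(-29)) = (2121 - 40*(-3)) + (-4 - 580) = (2121 + 120) - 584 = 2241 - 584 = 1657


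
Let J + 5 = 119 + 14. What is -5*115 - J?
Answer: -703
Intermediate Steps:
J = 128 (J = -5 + (119 + 14) = -5 + 133 = 128)
-5*115 - J = -5*115 - 1*128 = -575 - 128 = -703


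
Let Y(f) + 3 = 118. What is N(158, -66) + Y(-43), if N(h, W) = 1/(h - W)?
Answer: 25761/224 ≈ 115.00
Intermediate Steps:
Y(f) = 115 (Y(f) = -3 + 118 = 115)
N(158, -66) + Y(-43) = 1/(158 - 1*(-66)) + 115 = 1/(158 + 66) + 115 = 1/224 + 115 = 25761/224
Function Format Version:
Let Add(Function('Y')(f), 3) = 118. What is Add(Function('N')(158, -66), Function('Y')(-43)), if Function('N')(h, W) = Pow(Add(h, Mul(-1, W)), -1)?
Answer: Rational(25761, 224) ≈ 115.00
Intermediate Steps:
Function('Y')(f) = 115 (Function('Y')(f) = Add(-3, 118) = 115)
Add(Function('N')(158, -66), Function('Y')(-43)) = Add(Pow(Add(158, Mul(-1, -66)), -1), 115) = Add(Pow(Add(158, 66), -1), 115) = Add(Pow(224, -1), 115) = Add(Rational(1, 224), 115) = Rational(25761, 224)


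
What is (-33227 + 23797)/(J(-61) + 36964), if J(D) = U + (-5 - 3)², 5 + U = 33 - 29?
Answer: -9430/37027 ≈ -0.25468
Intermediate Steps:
U = -1 (U = -5 + (33 - 29) = -5 + 4 = -1)
J(D) = 63 (J(D) = -1 + (-5 - 3)² = -1 + (-8)² = -1 + 64 = 63)
(-33227 + 23797)/(J(-61) + 36964) = (-33227 + 23797)/(63 + 36964) = -9430/37027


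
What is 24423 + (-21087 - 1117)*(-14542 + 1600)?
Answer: 287388591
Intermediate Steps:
24423 + (-21087 - 1117)*(-14542 + 1600) = 24423 - 22204*(-12942) = 24423 + 287364168 = 287388591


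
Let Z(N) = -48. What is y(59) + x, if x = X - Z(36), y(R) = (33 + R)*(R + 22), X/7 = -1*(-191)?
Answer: 8837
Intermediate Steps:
X = 1337 (X = 7*(-1*(-191)) = 7*191 = 1337)
y(R) = (22 + R)*(33 + R) (y(R) = (33 + R)*(22 + R) = (22 + R)*(33 + R))
x = 1385 (x = 1337 - 1*(-48) = 1337 + 48 = 1385)
y(59) + x = (726 + 59² + 55*59) + 1385 = (726 + 3481 + 3245) + 1385 = 7452 + 1385 = 8837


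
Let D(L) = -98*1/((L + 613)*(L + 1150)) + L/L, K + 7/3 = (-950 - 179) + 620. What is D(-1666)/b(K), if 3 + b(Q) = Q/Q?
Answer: -271625/543348 ≈ -0.49991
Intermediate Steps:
K = -1534/3 (K = -7/3 + ((-950 - 179) + 620) = -7/3 + (-1129 + 620) = -7/3 - 509 = -1534/3 ≈ -511.33)
b(Q) = -2 (b(Q) = -3 + Q/Q = -3 + 1 = -2)
D(L) = 1 - 98/((613 + L)*(1150 + L)) (D(L) = -98*1/((613 + L)*(1150 + L)) + 1 = -98/((613 + L)*(1150 + L)) + 1 = 1 - 98/((613 + L)*(1150 + L)))
D(-1666)/b(K) = ((704852 + (-1666)**2 + 1763*(-1666))/(704950 + (-1666)**2 + 1763*(-1666)))/(-2) = ((704852 + 2775556 - 2937158)/(704950 + 2775556 - 2937158))*(-1/2) = (543250/543348)*(-1/2) = ((1/543348)*543250)*(-1/2) = (271625/271674)*(-1/2) = -271625/543348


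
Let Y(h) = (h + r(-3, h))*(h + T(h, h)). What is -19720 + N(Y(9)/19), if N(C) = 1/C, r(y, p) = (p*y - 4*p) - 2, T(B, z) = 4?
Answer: -14356179/728 ≈ -19720.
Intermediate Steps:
r(y, p) = -2 - 4*p + p*y (r(y, p) = (-4*p + p*y) - 2 = -2 - 4*p + p*y)
Y(h) = (-2 - 6*h)*(4 + h) (Y(h) = (h + (-2 - 4*h + h*(-3)))*(h + 4) = (h + (-2 - 4*h - 3*h))*(4 + h) = (h + (-2 - 7*h))*(4 + h) = (-2 - 6*h)*(4 + h))
-19720 + N(Y(9)/19) = -19720 + 1/((-8 - 26*9 - 6*9²)/19) = -19720 + 1/((-8 - 234 - 6*81)*(1/19)) = -19720 + 1/((-8 - 234 - 486)*(1/19)) = -19720 + 1/(-728*1/19) = -19720 + 1/(-728/19) = -19720 - 19/728 = -14356179/728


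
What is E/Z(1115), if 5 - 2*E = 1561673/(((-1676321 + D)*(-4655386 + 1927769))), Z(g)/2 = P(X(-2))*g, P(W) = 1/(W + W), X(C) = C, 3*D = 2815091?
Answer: -30192969830101/6733033316871760 ≈ -0.0044843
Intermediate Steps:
D = 2815091/3 (D = (⅓)*2815091 = 2815091/3 ≈ 9.3836e+5)
P(W) = 1/(2*W)
Z(g) = -g/2 (Z(g) = 2*(((½)/(-2))*g) = 2*(((½)*(-½))*g) = 2*(-g/4) = -g/2)
E = 30192969830101/12077189806048 (E = 5/2 - 1561673/(2*((-1676321 + 2815091/3)*(-4655386 + 1927769))) = 5/2 - 1561673/(2*((-2213872/3*(-2727617)))) = 5/2 - 1561673/(2*6038594903024/3) = 5/2 - 1561673*3/(2*6038594903024) = 5/2 - ½*4685019/6038594903024 = 5/2 - 4685019/12077189806048 = 30192969830101/12077189806048 ≈ 2.5000)
E/Z(1115) = 30192969830101/(12077189806048*((-½*1115))) = 30192969830101/(12077189806048*(-1115/2)) = (30192969830101/12077189806048)*(-2/1115) = -30192969830101/6733033316871760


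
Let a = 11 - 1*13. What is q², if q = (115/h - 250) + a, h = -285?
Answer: 206985769/3249 ≈ 63708.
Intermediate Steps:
a = -2 (a = 11 - 13 = -2)
q = -14387/57 (q = (115/(-285) - 250) - 2 = (115*(-1/285) - 250) - 2 = (-23/57 - 250) - 2 = -14273/57 - 2 = -14387/57 ≈ -252.40)
q² = (-14387/57)² = 206985769/3249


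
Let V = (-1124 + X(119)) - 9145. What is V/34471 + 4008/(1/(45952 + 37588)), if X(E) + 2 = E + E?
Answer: 11541867008687/34471 ≈ 3.3483e+8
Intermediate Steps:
X(E) = -2 + 2*E (X(E) = -2 + (E + E) = -2 + 2*E)
V = -10033 (V = (-1124 + (-2 + 2*119)) - 9145 = (-1124 + (-2 + 238)) - 9145 = (-1124 + 236) - 9145 = -888 - 9145 = -10033)
V/34471 + 4008/(1/(45952 + 37588)) = -10033/34471 + 4008/(1/(45952 + 37588)) = -10033*1/34471 + 4008/(1/83540) = -10033/34471 + 4008/(1/83540) = -10033/34471 + 4008*83540 = -10033/34471 + 334828320 = 11541867008687/34471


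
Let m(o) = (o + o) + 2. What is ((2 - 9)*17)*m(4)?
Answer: -1190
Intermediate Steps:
m(o) = 2 + 2*o (m(o) = 2*o + 2 = 2 + 2*o)
((2 - 9)*17)*m(4) = ((2 - 9)*17)*(2 + 2*4) = (-7*17)*(2 + 8) = -119*10 = -1190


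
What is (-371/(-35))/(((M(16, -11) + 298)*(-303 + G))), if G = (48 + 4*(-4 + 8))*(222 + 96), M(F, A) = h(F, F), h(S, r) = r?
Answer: 53/31476930 ≈ 1.6838e-6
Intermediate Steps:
M(F, A) = F
G = 20352 (G = (48 + 4*4)*318 = (48 + 16)*318 = 64*318 = 20352)
(-371/(-35))/(((M(16, -11) + 298)*(-303 + G))) = (-371/(-35))/(((16 + 298)*(-303 + 20352))) = (-371*(-1/35))/((314*20049)) = (53/5)/6295386 = (53/5)*(1/6295386) = 53/31476930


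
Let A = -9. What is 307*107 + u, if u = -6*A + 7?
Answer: 32910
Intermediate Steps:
u = 61 (u = -6*(-9) + 7 = 54 + 7 = 61)
307*107 + u = 307*107 + 61 = 32849 + 61 = 32910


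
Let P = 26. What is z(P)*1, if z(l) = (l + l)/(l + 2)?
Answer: 13/7 ≈ 1.8571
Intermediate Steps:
z(l) = 2*l/(2 + l) (z(l) = (2*l)/(2 + l) = 2*l/(2 + l))
z(P)*1 = (2*26/(2 + 26))*1 = (2*26/28)*1 = (2*26*(1/28))*1 = (13/7)*1 = 13/7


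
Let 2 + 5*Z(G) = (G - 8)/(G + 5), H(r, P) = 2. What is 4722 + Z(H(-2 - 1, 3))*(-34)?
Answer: 33190/7 ≈ 4741.4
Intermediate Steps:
Z(G) = -⅖ + (-8 + G)/(5*(5 + G)) (Z(G) = -⅖ + ((G - 8)/(G + 5))/5 = -⅖ + ((-8 + G)/(5 + G))/5 = -⅖ + (-8 + G)/(5*(5 + G)))
4722 + Z(H(-2 - 1, 3))*(-34) = 4722 + ((-18 - 1*2)/(5*(5 + 2)))*(-34) = 4722 + ((⅕)*(-18 - 2)/7)*(-34) = 4722 + ((⅕)*(⅐)*(-20))*(-34) = 4722 - 4/7*(-34) = 4722 + 136/7 = 33190/7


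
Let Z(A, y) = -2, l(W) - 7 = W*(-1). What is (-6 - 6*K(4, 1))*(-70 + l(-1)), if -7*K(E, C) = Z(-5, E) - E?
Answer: 4836/7 ≈ 690.86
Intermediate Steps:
l(W) = 7 - W (l(W) = 7 + W*(-1) = 7 - W)
K(E, C) = 2/7 + E/7 (K(E, C) = -(-2 - E)/7 = 2/7 + E/7)
(-6 - 6*K(4, 1))*(-70 + l(-1)) = (-6 - 6*(2/7 + (⅐)*4))*(-70 + (7 - 1*(-1))) = (-6 - 6*(2/7 + 4/7))*(-70 + (7 + 1)) = (-6 - 6*6/7)*(-70 + 8) = (-6 - 36/7)*(-62) = -78/7*(-62) = 4836/7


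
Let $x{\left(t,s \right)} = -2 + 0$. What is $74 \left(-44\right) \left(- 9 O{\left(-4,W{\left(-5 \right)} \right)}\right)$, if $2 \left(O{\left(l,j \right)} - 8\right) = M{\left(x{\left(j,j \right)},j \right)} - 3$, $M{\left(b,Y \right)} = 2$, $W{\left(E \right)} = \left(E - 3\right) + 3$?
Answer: $219780$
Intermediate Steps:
$x{\left(t,s \right)} = -2$
$W{\left(E \right)} = E$ ($W{\left(E \right)} = \left(-3 + E\right) + 3 = E$)
$O{\left(l,j \right)} = \frac{15}{2}$ ($O{\left(l,j \right)} = 8 + \frac{2 - 3}{2} = 8 + \frac{1}{2} \left(-1\right) = 8 - \frac{1}{2} = \frac{15}{2}$)
$74 \left(-44\right) \left(- 9 O{\left(-4,W{\left(-5 \right)} \right)}\right) = 74 \left(-44\right) \left(\left(-9\right) \frac{15}{2}\right) = \left(-3256\right) \left(- \frac{135}{2}\right) = 219780$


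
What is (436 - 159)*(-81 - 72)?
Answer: -42381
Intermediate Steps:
(436 - 159)*(-81 - 72) = 277*(-153) = -42381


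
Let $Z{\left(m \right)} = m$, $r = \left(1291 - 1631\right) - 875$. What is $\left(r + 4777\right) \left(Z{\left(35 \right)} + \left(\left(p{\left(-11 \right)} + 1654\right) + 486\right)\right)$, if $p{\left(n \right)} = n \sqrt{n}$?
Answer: $7747350 - 39182 i \sqrt{11} \approx 7.7474 \cdot 10^{6} - 1.2995 \cdot 10^{5} i$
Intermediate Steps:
$p{\left(n \right)} = n^{\frac{3}{2}}$
$r = -1215$ ($r = -340 - 875 = -1215$)
$\left(r + 4777\right) \left(Z{\left(35 \right)} + \left(\left(p{\left(-11 \right)} + 1654\right) + 486\right)\right) = \left(-1215 + 4777\right) \left(35 + \left(\left(\left(-11\right)^{\frac{3}{2}} + 1654\right) + 486\right)\right) = 3562 \left(35 + \left(\left(- 11 i \sqrt{11} + 1654\right) + 486\right)\right) = 3562 \left(35 + \left(\left(1654 - 11 i \sqrt{11}\right) + 486\right)\right) = 3562 \left(35 + \left(2140 - 11 i \sqrt{11}\right)\right) = 3562 \left(2175 - 11 i \sqrt{11}\right) = 7747350 - 39182 i \sqrt{11}$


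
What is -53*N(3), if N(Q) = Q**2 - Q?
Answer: -318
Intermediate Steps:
-53*N(3) = -159*(-1 + 3) = -159*2 = -53*6 = -318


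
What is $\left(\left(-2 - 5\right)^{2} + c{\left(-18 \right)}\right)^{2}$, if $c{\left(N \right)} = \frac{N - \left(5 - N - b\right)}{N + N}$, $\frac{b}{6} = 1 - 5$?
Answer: $\frac{3345241}{1296} \approx 2581.2$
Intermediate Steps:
$b = -24$ ($b = 6 \left(1 - 5\right) = 6 \left(-4\right) = -24$)
$c{\left(N \right)} = \frac{-29 + 2 N}{2 N}$ ($c{\left(N \right)} = \frac{N + \left(\left(N - 24\right) - 5\right)}{N + N} = \frac{N + \left(\left(-24 + N\right) - 5\right)}{2 N} = \left(N + \left(-29 + N\right)\right) \frac{1}{2 N} = \left(-29 + 2 N\right) \frac{1}{2 N} = \frac{-29 + 2 N}{2 N}$)
$\left(\left(-2 - 5\right)^{2} + c{\left(-18 \right)}\right)^{2} = \left(\left(-2 - 5\right)^{2} + \frac{- \frac{29}{2} - 18}{-18}\right)^{2} = \left(\left(-7\right)^{2} - - \frac{65}{36}\right)^{2} = \left(49 + \frac{65}{36}\right)^{2} = \left(\frac{1829}{36}\right)^{2} = \frac{3345241}{1296}$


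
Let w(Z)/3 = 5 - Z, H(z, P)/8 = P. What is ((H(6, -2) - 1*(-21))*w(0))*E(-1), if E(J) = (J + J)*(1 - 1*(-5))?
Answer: -900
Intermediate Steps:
H(z, P) = 8*P
w(Z) = 15 - 3*Z (w(Z) = 3*(5 - Z) = 15 - 3*Z)
E(J) = 12*J (E(J) = (2*J)*(1 + 5) = (2*J)*6 = 12*J)
((H(6, -2) - 1*(-21))*w(0))*E(-1) = ((8*(-2) - 1*(-21))*(15 - 3*0))*(12*(-1)) = ((-16 + 21)*(15 + 0))*(-12) = (5*15)*(-12) = 75*(-12) = -900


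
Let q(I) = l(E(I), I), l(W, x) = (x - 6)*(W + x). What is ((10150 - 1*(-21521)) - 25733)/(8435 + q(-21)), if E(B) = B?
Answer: 5938/9569 ≈ 0.62055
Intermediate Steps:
l(W, x) = (-6 + x)*(W + x)
q(I) = -12*I + 2*I² (q(I) = I² - 6*I - 6*I + I*I = I² - 6*I - 6*I + I² = -12*I + 2*I²)
((10150 - 1*(-21521)) - 25733)/(8435 + q(-21)) = ((10150 - 1*(-21521)) - 25733)/(8435 + 2*(-21)*(-6 - 21)) = ((10150 + 21521) - 25733)/(8435 + 2*(-21)*(-27)) = (31671 - 25733)/(8435 + 1134) = 5938/9569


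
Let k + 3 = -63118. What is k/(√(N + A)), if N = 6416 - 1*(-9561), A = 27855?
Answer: -63121*√10958/21916 ≈ -301.49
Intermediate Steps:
N = 15977 (N = 6416 + 9561 = 15977)
k = -63121 (k = -3 - 63118 = -63121)
k/(√(N + A)) = -63121/√(15977 + 27855) = -63121*√10958/21916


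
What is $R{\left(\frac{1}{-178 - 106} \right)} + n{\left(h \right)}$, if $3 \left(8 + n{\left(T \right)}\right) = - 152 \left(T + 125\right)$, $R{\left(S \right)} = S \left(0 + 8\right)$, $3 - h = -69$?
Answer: $- \frac{2127734}{213} \approx -9989.4$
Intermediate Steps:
$h = 72$ ($h = 3 - -69 = 3 + 69 = 72$)
$R{\left(S \right)} = 8 S$ ($R{\left(S \right)} = S 8 = 8 S$)
$n{\left(T \right)} = - \frac{19024}{3} - \frac{152 T}{3}$ ($n{\left(T \right)} = -8 + \frac{\left(-152\right) \left(T + 125\right)}{3} = -8 + \frac{\left(-152\right) \left(125 + T\right)}{3} = -8 + \frac{-19000 - 152 T}{3} = -8 - \left(\frac{19000}{3} + \frac{152 T}{3}\right) = - \frac{19024}{3} - \frac{152 T}{3}$)
$R{\left(\frac{1}{-178 - 106} \right)} + n{\left(h \right)} = \frac{8}{-178 - 106} - \frac{29968}{3} = \frac{8}{-284} - \frac{29968}{3} = 8 \left(- \frac{1}{284}\right) - \frac{29968}{3} = - \frac{2}{71} - \frac{29968}{3} = - \frac{2127734}{213}$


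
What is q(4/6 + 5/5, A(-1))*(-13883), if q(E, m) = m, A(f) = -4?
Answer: 55532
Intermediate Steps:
q(4/6 + 5/5, A(-1))*(-13883) = -4*(-13883) = 55532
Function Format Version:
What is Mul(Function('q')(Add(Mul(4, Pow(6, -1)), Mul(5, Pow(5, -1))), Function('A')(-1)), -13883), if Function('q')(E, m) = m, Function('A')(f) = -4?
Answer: 55532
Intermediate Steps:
Mul(Function('q')(Add(Mul(4, Pow(6, -1)), Mul(5, Pow(5, -1))), Function('A')(-1)), -13883) = Mul(-4, -13883) = 55532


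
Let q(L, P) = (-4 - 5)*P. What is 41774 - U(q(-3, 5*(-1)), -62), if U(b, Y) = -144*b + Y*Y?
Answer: 44410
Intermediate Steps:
q(L, P) = -9*P
U(b, Y) = Y**2 - 144*b (U(b, Y) = -144*b + Y**2 = Y**2 - 144*b)
41774 - U(q(-3, 5*(-1)), -62) = 41774 - ((-62)**2 - (-1296)*5*(-1)) = 41774 - (3844 - (-1296)*(-5)) = 41774 - (3844 - 144*45) = 41774 - (3844 - 6480) = 41774 - 1*(-2636) = 41774 + 2636 = 44410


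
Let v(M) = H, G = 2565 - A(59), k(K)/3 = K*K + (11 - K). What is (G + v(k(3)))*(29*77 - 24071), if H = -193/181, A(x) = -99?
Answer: -10525719458/181 ≈ -5.8153e+7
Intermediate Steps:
k(K) = 33 - 3*K + 3*K² (k(K) = 3*(K*K + (11 - K)) = 3*(K² + (11 - K)) = 3*(11 + K² - K) = 33 - 3*K + 3*K²)
G = 2664 (G = 2565 - 1*(-99) = 2565 + 99 = 2664)
H = -193/181 (H = -193*1/181 = -193/181 ≈ -1.0663)
v(M) = -193/181
(G + v(k(3)))*(29*77 - 24071) = (2664 - 193/181)*(29*77 - 24071) = 481991*(2233 - 24071)/181 = (481991/181)*(-21838) = -10525719458/181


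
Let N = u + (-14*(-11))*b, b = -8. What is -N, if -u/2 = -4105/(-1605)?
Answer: 397114/321 ≈ 1237.1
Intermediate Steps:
u = -1642/321 (u = -(-8210)/(-1605) = -(-8210)*(-1)/1605 = -2*821/321 = -1642/321 ≈ -5.1153)
N = -397114/321 (N = -1642/321 - 14*(-11)*(-8) = -1642/321 + 154*(-8) = -1642/321 - 1232 = -397114/321 ≈ -1237.1)
-N = -1*(-397114/321) = 397114/321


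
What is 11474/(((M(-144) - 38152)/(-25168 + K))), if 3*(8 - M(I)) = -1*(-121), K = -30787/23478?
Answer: 3390137247067/448245889 ≈ 7563.1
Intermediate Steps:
K = -30787/23478 (K = -30787*1/23478 = -30787/23478 ≈ -1.3113)
M(I) = -97/3 (M(I) = 8 - (-1)*(-121)/3 = 8 - ⅓*121 = 8 - 121/3 = -97/3)
11474/(((M(-144) - 38152)/(-25168 + K))) = 11474/(((-97/3 - 38152)/(-25168 - 30787/23478))) = 11474/((-114553/(3*(-590925091/23478)))) = 11474/((-114553/3*(-23478/590925091))) = 11474/(896491778/590925091) = 11474*(590925091/896491778) = 3390137247067/448245889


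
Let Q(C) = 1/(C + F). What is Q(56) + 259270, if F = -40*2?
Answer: 6222479/24 ≈ 2.5927e+5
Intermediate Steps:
F = -80
Q(C) = 1/(-80 + C) (Q(C) = 1/(C - 80) = 1/(-80 + C))
Q(56) + 259270 = 1/(-80 + 56) + 259270 = 1/(-24) + 259270 = -1/24 + 259270 = 6222479/24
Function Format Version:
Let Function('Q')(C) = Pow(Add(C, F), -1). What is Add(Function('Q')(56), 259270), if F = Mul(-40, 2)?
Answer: Rational(6222479, 24) ≈ 2.5927e+5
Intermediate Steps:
F = -80
Function('Q')(C) = Pow(Add(-80, C), -1) (Function('Q')(C) = Pow(Add(C, -80), -1) = Pow(Add(-80, C), -1))
Add(Function('Q')(56), 259270) = Add(Pow(Add(-80, 56), -1), 259270) = Add(Pow(-24, -1), 259270) = Add(Rational(-1, 24), 259270) = Rational(6222479, 24)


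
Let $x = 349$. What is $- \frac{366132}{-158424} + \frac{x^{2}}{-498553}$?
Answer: $\frac{13603333781}{6581896706} \approx 2.0668$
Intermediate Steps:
$- \frac{366132}{-158424} + \frac{x^{2}}{-498553} = - \frac{366132}{-158424} + \frac{349^{2}}{-498553} = \left(-366132\right) \left(- \frac{1}{158424}\right) + 121801 \left(- \frac{1}{498553}\right) = \frac{30511}{13202} - \frac{121801}{498553} = \frac{13603333781}{6581896706}$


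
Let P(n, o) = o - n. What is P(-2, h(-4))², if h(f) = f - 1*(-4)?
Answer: 4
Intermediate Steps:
h(f) = 4 + f (h(f) = f + 4 = 4 + f)
P(-2, h(-4))² = ((4 - 4) - 1*(-2))² = (0 + 2)² = 2² = 4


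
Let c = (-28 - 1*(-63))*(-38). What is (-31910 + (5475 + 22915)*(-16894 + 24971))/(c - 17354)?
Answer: -57318530/4671 ≈ -12271.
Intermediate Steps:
c = -1330 (c = (-28 + 63)*(-38) = 35*(-38) = -1330)
(-31910 + (5475 + 22915)*(-16894 + 24971))/(c - 17354) = (-31910 + (5475 + 22915)*(-16894 + 24971))/(-1330 - 17354) = (-31910 + 28390*8077)/(-18684) = (-31910 + 229306030)*(-1/18684) = 229274120*(-1/18684) = -57318530/4671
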